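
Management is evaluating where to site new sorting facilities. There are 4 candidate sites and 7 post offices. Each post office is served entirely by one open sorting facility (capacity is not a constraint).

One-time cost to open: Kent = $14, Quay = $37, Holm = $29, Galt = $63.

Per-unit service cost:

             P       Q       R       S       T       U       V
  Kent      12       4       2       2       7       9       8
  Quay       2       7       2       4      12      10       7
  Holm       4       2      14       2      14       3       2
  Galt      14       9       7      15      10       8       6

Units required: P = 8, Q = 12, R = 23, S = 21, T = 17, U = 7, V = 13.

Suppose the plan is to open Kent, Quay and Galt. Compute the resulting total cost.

Each post office is assigned to its cheapest site among the open ones.
{Kent, Quay, Galt}: P→Quay 2·8=16, Q→Kent 4·12=48, R→Kent 2·23=46, S→Kent 2·21=42, T→Kent 7·17=119, U→Galt 8·7=56, V→Galt 6·13=78. Service 405; fixed 114; total 519.

Total cost: 519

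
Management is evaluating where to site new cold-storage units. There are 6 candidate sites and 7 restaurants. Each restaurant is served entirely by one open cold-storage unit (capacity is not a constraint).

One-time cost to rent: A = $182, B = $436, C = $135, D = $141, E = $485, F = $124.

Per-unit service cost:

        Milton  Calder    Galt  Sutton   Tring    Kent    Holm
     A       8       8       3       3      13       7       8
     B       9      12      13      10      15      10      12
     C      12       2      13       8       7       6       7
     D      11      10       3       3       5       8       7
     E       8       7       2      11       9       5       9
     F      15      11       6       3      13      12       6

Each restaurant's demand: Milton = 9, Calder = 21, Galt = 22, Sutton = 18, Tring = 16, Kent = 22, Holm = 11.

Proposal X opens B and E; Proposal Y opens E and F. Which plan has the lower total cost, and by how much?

Proposal X: {B, E}: Milton→E 8·9=72, Calder→E 7·21=147, Galt→E 2·22=44, Sutton→B 10·18=180, Tring→E 9·16=144, Kent→E 5·22=110, Holm→E 9·11=99. Service 796; fixed 921; total 1717.
Proposal Y: {E, F}: Milton→E 8·9=72, Calder→E 7·21=147, Galt→E 2·22=44, Sutton→F 3·18=54, Tring→E 9·16=144, Kent→E 5·22=110, Holm→F 6·11=66. Service 637; fixed 609; total 1246.
Difference: |1717 − 1246| = 471.

Proposal Y is cheaper by 471.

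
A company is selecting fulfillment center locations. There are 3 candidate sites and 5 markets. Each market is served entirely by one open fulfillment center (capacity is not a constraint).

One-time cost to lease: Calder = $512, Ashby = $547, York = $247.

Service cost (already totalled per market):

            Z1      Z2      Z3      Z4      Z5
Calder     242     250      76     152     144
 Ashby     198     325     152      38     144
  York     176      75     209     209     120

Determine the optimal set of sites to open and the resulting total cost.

Open York only; minimum total cost 1036.

For any fixed open set, each market goes to its cheapest open site; total = fixed + service.
{York}: Z1→York 176, Z2→York 75, Z3→York 209, Z4→York 209, Z5→York 120. Service 789; fixed 247; total 1036.
{Ashby, York}: Z1→York 176, Z2→York 75, Z3→Ashby 152, Z4→Ashby 38, Z5→York 120. Service 561; fixed 794; total 1355.
{Calder, York}: service 599 + fixed 759 = 1358
{Calder, Ashby, York}: service 485 + fixed 1306 = 1791
No other subset beats 1036.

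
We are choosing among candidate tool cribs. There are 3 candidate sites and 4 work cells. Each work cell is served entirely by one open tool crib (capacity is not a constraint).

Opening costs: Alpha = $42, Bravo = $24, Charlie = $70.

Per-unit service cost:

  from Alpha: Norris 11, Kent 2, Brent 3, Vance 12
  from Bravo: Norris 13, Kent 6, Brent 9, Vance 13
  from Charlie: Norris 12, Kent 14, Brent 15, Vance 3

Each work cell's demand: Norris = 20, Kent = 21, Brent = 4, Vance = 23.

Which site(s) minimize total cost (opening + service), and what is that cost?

Open Alpha and Charlie; minimum total cost 455.

For any fixed open set, each work cell goes to its cheapest open site; total = fixed + service.
{Alpha, Charlie}: Norris→Alpha 11·20=220, Kent→Alpha 2·21=42, Brent→Alpha 3·4=12, Vance→Charlie 3·23=69. Service 343; fixed 112; total 455.
{Alpha, Bravo, Charlie}: service 343 + fixed 136 = 479
{Bravo, Charlie}: service 471 + fixed 94 = 565
{Bravo}: Norris→Bravo 13·20=260, Kent→Bravo 6·21=126, Brent→Bravo 9·4=36, Vance→Bravo 13·23=299. Service 721; fixed 24; total 745.
No other subset beats 455.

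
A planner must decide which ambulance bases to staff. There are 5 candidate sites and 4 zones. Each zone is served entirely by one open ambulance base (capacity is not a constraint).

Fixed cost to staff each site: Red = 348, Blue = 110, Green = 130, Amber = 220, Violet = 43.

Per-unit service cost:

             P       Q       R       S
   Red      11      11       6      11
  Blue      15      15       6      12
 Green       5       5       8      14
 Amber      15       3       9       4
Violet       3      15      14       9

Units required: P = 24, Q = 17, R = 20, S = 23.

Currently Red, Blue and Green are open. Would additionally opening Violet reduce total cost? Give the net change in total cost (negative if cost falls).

Yes — net change −51 (cost falls by 51).

Current service cost with {Red, Blue, Green}: 578.
Adding Violet: each zone re-picks its cheapest; new service cost 484, saving 94.
Extra fixed cost: 43. Net change = 43 − 94 = -51.
(Totals: 1166 → 1115.)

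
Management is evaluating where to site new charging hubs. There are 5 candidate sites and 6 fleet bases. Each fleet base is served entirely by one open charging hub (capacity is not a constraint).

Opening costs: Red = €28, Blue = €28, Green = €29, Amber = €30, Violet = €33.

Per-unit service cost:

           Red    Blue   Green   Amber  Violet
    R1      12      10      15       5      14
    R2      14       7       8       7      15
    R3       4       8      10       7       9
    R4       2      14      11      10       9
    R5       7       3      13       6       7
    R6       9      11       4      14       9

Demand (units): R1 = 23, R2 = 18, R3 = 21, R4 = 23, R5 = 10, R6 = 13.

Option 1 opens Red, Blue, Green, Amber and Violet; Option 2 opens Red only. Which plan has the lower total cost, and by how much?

Option 1 is cheaper by 272.

Option 1: {Red, Blue, Green, Amber, Violet}: R1→Amber 5·23=115, R2→Blue 7·18=126, R3→Red 4·21=84, R4→Red 2·23=46, R5→Blue 3·10=30, R6→Green 4·13=52. Service 453; fixed 148; total 601.
Option 2: {Red}: R1→Red 12·23=276, R2→Red 14·18=252, R3→Red 4·21=84, R4→Red 2·23=46, R5→Red 7·10=70, R6→Red 9·13=117. Service 845; fixed 28; total 873.
Difference: |601 − 873| = 272.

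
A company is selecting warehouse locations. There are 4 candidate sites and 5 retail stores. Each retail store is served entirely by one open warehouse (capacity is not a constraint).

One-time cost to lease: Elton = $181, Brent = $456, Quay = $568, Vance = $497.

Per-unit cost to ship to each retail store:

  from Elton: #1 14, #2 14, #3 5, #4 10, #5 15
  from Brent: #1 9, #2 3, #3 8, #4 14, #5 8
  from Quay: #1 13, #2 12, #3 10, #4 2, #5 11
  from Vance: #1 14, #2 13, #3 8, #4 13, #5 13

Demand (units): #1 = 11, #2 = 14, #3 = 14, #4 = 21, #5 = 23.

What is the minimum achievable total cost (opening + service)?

Minimum total cost: 1156

For any fixed open set, each retail store goes to its cheapest open site; total = fixed + service.
{Elton}: #1→Elton 14·11=154, #2→Elton 14·14=196, #3→Elton 5·14=70, #4→Elton 10·21=210, #5→Elton 15·23=345. Service 975; fixed 181; total 1156.
{Brent}: service 731 + fixed 456 = 1187
{Elton, Brent}: service 605 + fixed 637 = 1242
{Elton, Brent, Quay, Vance}: #1→Brent 9·11=99, #2→Brent 3·14=42, #3→Elton 5·14=70, #4→Quay 2·21=42, #5→Brent 8·23=184. Service 437; fixed 1702; total 2139.
(All 15 nonempty subsets were checked; Elton only is lowest.)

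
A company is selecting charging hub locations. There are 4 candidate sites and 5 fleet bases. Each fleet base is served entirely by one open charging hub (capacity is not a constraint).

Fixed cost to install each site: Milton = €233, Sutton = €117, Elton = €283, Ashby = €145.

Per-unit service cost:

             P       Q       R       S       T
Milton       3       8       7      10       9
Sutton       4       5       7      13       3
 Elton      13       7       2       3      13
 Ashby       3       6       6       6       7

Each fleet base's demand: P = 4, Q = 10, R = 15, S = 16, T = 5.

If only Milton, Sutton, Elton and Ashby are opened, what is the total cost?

Each fleet base is assigned to its cheapest site among the open ones.
{Milton, Sutton, Elton, Ashby}: P→Milton 3·4=12, Q→Sutton 5·10=50, R→Elton 2·15=30, S→Elton 3·16=48, T→Sutton 3·5=15. Service 155; fixed 778; total 933.

Total cost: 933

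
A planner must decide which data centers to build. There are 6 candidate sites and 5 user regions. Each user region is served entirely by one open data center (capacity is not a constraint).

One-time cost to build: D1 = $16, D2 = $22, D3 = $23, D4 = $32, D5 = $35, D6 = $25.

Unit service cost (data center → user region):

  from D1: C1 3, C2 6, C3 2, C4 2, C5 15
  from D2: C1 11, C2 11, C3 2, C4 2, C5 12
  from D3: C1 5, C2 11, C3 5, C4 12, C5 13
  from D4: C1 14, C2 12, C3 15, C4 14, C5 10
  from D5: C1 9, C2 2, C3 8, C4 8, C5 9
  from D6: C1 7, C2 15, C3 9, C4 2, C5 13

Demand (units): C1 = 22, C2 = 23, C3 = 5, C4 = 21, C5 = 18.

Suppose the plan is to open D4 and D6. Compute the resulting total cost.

Each user region is assigned to its cheapest site among the open ones.
{D4, D6}: C1→D6 7·22=154, C2→D4 12·23=276, C3→D6 9·5=45, C4→D6 2·21=42, C5→D4 10·18=180. Service 697; fixed 57; total 754.

Total cost: 754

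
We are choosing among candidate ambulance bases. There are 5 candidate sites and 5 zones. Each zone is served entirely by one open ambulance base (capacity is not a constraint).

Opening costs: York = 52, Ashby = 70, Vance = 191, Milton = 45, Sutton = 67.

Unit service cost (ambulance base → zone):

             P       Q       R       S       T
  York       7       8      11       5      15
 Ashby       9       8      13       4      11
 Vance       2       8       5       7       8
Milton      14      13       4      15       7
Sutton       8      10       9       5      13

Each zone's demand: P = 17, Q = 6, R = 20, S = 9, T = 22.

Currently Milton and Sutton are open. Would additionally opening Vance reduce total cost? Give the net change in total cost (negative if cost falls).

Current service cost with {Milton, Sutton}: 475.
Adding Vance: each zone re-picks its cheapest; new service cost 361, saving 114.
Extra fixed cost: 191. Net change = 191 − 114 = 77.
(Totals: 587 → 664.)

No — net change +77 (cost rises by 77).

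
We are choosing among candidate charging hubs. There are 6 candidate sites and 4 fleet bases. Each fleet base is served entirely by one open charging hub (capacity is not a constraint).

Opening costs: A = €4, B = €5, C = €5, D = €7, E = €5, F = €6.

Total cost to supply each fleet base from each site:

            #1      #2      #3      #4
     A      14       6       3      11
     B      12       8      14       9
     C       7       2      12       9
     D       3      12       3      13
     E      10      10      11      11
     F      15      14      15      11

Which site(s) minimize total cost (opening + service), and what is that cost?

For any fixed open set, each fleet base goes to its cheapest open site; total = fixed + service.
{C, D}: #1→D 3, #2→C 2, #3→D 3, #4→C 9. Service 17; fixed 12; total 29.
{A, C}: service 21 + fixed 9 = 30
{A, C, D}: service 17 + fixed 16 = 33
{A, B, C, D, E, F}: service 17 + fixed 32 = 49
No other subset beats 29.

Open C and D; minimum total cost 29.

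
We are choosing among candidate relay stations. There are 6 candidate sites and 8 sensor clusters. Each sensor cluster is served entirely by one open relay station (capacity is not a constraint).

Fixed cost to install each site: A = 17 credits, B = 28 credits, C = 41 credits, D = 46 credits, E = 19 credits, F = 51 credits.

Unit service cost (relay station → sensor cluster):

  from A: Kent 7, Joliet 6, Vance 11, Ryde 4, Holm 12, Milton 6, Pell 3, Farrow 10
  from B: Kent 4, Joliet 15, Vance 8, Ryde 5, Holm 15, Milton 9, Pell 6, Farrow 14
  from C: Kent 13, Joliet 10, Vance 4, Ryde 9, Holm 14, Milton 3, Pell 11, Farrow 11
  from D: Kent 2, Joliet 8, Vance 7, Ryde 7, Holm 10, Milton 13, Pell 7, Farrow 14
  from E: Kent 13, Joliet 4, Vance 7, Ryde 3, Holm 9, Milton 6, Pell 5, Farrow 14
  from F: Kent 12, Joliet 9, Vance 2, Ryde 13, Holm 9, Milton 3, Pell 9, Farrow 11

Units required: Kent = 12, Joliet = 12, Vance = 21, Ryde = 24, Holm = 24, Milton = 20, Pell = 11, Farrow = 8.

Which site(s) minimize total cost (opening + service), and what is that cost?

For any fixed open set, each sensor cluster goes to its cheapest open site; total = fixed + service.
{A, D, E, F}: Kent→D 2·12=24, Joliet→E 4·12=48, Vance→F 2·21=42, Ryde→E 3·24=72, Holm→E 9·24=216, Milton→F 3·20=60, Pell→A 3·11=33, Farrow→A 10·8=80. Service 575; fixed 133; total 708.
{A, B, E, F}: Kent→B 4·12=48, Joliet→E 4·12=48, Vance→F 2·21=42, Ryde→E 3·24=72, Holm→E 9·24=216, Milton→F 3·20=60, Pell→A 3·11=33, Farrow→A 10·8=80. Service 599; fixed 115; total 714.
{D, E, F}: service 605 + fixed 116 = 721
{A, B, C, D, E, F}: service 575 + fixed 202 = 777
No other subset beats 708.

Open A, D, E and F; minimum total cost 708.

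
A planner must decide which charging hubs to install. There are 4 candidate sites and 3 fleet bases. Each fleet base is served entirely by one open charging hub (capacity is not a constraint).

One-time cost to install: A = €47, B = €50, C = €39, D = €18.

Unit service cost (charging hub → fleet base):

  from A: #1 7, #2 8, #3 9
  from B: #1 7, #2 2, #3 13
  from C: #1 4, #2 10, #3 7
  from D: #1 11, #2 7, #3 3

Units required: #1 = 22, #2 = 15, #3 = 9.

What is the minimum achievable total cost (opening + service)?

For any fixed open set, each fleet base goes to its cheapest open site; total = fixed + service.
{B, C, D}: #1→C 4·22=88, #2→B 2·15=30, #3→D 3·9=27. Service 145; fixed 107; total 252.
{B, C}: #1→C 4·22=88, #2→B 2·15=30, #3→C 7·9=63. Service 181; fixed 89; total 270.
{C, D}: #1→C 4·22=88, #2→D 7·15=105, #3→D 3·9=27. Service 220; fixed 57; total 277.
{A, B, C, D}: #1→C 4·22=88, #2→B 2·15=30, #3→D 3·9=27. Service 145; fixed 154; total 299.
(All 15 nonempty subsets were checked; B, C and D is lowest.)

Minimum total cost: 252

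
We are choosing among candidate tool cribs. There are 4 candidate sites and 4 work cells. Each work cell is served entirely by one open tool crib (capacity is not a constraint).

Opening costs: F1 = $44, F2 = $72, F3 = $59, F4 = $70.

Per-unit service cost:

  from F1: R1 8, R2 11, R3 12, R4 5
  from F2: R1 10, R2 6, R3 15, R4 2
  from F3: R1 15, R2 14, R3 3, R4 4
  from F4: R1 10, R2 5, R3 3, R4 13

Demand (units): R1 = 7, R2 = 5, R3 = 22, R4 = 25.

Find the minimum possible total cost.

Minimum total cost: 347

For any fixed open set, each work cell goes to its cheapest open site; total = fixed + service.
{F2, F3}: R1→F2 10·7=70, R2→F2 6·5=30, R3→F3 3·22=66, R4→F2 2·25=50. Service 216; fixed 131; total 347.
{F2, F4}: R1→F2 10·7=70, R2→F4 5·5=25, R3→F4 3·22=66, R4→F2 2·25=50. Service 211; fixed 142; total 353.
{F1, F2, F3}: R1→F1 8·7=56, R2→F2 6·5=30, R3→F3 3·22=66, R4→F2 2·25=50. Service 202; fixed 175; total 377.
{F1, F2, F3, F4}: R1→F1 8·7=56, R2→F4 5·5=25, R3→F3 3·22=66, R4→F2 2·25=50. Service 197; fixed 245; total 442.
(All 15 nonempty subsets were checked; F2 and F3 is lowest.)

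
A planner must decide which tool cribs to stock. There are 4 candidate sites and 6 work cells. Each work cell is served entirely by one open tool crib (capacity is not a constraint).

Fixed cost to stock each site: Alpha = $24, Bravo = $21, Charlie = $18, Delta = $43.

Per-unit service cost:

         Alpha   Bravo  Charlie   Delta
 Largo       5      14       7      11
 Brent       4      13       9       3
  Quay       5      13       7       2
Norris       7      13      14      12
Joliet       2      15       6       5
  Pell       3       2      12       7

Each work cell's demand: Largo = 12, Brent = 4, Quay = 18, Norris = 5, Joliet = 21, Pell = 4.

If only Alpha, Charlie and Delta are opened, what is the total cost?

Each work cell is assigned to its cheapest site among the open ones.
{Alpha, Charlie, Delta}: Largo→Alpha 5·12=60, Brent→Delta 3·4=12, Quay→Delta 2·18=36, Norris→Alpha 7·5=35, Joliet→Alpha 2·21=42, Pell→Alpha 3·4=12. Service 197; fixed 85; total 282.

Total cost: 282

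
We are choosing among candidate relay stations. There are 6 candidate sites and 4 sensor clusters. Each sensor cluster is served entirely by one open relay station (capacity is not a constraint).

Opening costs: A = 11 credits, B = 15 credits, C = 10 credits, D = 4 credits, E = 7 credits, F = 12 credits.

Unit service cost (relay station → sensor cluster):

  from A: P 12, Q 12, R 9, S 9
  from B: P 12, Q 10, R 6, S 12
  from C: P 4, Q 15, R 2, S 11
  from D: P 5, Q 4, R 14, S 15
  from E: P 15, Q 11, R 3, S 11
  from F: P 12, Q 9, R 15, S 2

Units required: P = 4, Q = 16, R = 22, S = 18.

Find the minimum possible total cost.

For any fixed open set, each sensor cluster goes to its cheapest open site; total = fixed + service.
{C, D, F}: P→C 4·4=16, Q→D 4·16=64, R→C 2·22=44, S→F 2·18=36. Service 160; fixed 26; total 186.
{C, D, E, F}: P→C 4·4=16, Q→D 4·16=64, R→C 2·22=44, S→F 2·18=36. Service 160; fixed 33; total 193.
{A, C, D, F}: service 160 + fixed 37 = 197
{A, B, C, D, E, F}: service 160 + fixed 59 = 219
No other subset beats 186.

Minimum total cost: 186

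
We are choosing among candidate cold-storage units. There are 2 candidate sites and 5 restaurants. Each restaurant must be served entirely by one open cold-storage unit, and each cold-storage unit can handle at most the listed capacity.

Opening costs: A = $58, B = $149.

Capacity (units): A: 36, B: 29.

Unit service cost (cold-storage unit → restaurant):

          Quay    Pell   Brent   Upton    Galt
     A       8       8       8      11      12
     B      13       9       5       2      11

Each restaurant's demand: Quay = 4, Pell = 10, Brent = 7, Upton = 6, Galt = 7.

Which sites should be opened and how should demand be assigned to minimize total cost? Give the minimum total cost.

Minimum total cost: 376

Open {A}: Quay→A 8·4=32, Pell→A 8·10=80, Brent→A 8·7=56, Upton→A 11·6=66, Galt→A 12·7=84.
Loads: A carries 34/36. Service 318; fixed 58; total 376.
Next best feasible plan costs 443.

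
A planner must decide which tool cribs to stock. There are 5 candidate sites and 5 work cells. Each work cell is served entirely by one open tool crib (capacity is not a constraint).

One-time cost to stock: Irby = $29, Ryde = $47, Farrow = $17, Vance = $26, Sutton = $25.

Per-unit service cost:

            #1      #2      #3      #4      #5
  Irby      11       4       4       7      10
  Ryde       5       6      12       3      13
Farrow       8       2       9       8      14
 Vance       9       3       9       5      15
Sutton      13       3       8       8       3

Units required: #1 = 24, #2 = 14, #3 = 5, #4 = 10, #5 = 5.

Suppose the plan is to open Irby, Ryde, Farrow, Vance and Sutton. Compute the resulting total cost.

Total cost: 357

Each work cell is assigned to its cheapest site among the open ones.
{Irby, Ryde, Farrow, Vance, Sutton}: #1→Ryde 5·24=120, #2→Farrow 2·14=28, #3→Irby 4·5=20, #4→Ryde 3·10=30, #5→Sutton 3·5=15. Service 213; fixed 144; total 357.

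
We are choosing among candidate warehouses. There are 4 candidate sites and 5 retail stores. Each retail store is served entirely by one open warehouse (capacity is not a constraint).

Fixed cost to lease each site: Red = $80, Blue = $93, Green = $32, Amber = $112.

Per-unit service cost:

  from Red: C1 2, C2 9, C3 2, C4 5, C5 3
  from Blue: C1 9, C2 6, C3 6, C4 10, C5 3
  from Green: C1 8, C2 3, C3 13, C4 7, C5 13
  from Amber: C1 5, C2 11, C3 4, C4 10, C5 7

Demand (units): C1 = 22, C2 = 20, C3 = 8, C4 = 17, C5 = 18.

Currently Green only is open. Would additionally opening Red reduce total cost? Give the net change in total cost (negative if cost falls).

Current service cost with {Green}: 693.
Adding Red: each retail store re-picks its cheapest; new service cost 259, saving 434.
Extra fixed cost: 80. Net change = 80 − 434 = -354.
(Totals: 725 → 371.)

Yes — net change −354 (cost falls by 354).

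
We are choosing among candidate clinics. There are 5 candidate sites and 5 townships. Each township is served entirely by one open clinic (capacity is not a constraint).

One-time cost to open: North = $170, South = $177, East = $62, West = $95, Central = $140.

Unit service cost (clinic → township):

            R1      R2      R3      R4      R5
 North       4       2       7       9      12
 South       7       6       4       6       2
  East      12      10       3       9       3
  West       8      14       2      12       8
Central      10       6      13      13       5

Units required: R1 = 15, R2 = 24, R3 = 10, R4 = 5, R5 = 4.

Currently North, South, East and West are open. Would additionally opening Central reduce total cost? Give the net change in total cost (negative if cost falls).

Current service cost with {North, South, East, West}: 166.
Adding Central: each township re-picks its cheapest; new service cost 166, saving 0.
Extra fixed cost: 140. Net change = 140 − 0 = 140.
(Totals: 670 → 810.)

No — net change +140 (cost rises by 140).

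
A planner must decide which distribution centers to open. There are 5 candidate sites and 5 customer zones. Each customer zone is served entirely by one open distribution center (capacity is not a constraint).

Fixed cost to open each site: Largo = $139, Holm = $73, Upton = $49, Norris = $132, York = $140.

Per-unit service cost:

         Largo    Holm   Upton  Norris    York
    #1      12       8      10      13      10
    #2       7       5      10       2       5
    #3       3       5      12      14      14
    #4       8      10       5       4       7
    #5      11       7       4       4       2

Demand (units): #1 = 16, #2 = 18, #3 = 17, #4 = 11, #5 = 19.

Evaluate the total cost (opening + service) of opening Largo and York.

Total cost: 695

Each customer zone is assigned to its cheapest site among the open ones.
{Largo, York}: #1→York 10·16=160, #2→York 5·18=90, #3→Largo 3·17=51, #4→York 7·11=77, #5→York 2·19=38. Service 416; fixed 279; total 695.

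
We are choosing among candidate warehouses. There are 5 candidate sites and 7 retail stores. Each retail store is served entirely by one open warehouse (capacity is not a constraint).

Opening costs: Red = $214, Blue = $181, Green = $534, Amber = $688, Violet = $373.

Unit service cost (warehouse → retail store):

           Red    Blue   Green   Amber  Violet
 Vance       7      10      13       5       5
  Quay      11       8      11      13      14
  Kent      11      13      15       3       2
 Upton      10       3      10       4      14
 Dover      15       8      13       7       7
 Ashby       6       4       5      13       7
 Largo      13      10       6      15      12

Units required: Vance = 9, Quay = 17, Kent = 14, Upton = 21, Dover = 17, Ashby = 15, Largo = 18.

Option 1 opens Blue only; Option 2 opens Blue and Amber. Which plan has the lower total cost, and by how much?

Option 1: {Blue}: Vance→Blue 10·9=90, Quay→Blue 8·17=136, Kent→Blue 13·14=182, Upton→Blue 3·21=63, Dover→Blue 8·17=136, Ashby→Blue 4·15=60, Largo→Blue 10·18=180. Service 847; fixed 181; total 1028.
Option 2: {Blue, Amber}: Vance→Amber 5·9=45, Quay→Blue 8·17=136, Kent→Amber 3·14=42, Upton→Blue 3·21=63, Dover→Amber 7·17=119, Ashby→Blue 4·15=60, Largo→Blue 10·18=180. Service 645; fixed 869; total 1514.
Difference: |1028 − 1514| = 486.

Option 1 is cheaper by 486.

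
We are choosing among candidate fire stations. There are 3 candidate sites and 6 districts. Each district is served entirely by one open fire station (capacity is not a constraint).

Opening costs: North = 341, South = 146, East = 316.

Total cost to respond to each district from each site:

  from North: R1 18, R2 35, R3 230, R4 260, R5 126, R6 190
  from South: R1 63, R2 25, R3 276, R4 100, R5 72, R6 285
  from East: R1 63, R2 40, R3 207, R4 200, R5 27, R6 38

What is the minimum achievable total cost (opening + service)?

For any fixed open set, each district goes to its cheapest open site; total = fixed + service.
{East}: R1→East 63, R2→East 40, R3→East 207, R4→East 200, R5→East 27, R6→East 38. Service 575; fixed 316; total 891.
{South, East}: service 460 + fixed 462 = 922
{South}: R1→South 63, R2→South 25, R3→South 276, R4→South 100, R5→South 72, R6→South 285. Service 821; fixed 146; total 967.
{North, South, East}: R1→North 18, R2→South 25, R3→East 207, R4→South 100, R5→East 27, R6→East 38. Service 415; fixed 803; total 1218.
No other subset beats 891.

Minimum total cost: 891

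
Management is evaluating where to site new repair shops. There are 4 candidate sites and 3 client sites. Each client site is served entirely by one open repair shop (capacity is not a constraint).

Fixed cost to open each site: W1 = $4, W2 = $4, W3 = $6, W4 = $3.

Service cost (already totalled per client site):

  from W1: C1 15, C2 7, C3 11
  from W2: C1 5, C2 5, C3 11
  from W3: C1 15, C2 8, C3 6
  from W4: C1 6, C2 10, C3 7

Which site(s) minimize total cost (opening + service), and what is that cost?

For any fixed open set, each client site goes to its cheapest open site; total = fixed + service.
{W2, W4}: C1→W2 5, C2→W2 5, C3→W4 7. Service 17; fixed 7; total 24.
{W2}: C1→W2 5, C2→W2 5, C3→W2 11. Service 21; fixed 4; total 25.
{W2, W3}: service 16 + fixed 10 = 26
{W1, W2, W3, W4}: service 16 + fixed 17 = 33
No other subset beats 24.

Open W2 and W4; minimum total cost 24.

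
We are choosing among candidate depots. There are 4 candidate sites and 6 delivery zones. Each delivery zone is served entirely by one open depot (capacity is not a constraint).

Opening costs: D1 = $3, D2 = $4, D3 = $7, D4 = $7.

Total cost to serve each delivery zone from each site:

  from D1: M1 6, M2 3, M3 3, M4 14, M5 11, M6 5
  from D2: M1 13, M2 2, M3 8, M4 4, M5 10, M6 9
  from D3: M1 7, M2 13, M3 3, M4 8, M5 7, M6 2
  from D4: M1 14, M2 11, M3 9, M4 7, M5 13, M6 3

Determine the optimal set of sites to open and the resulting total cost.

For any fixed open set, each delivery zone goes to its cheapest open site; total = fixed + service.
{D2, D3}: M1→D3 7, M2→D2 2, M3→D3 3, M4→D2 4, M5→D3 7, M6→D3 2. Service 25; fixed 11; total 36.
{D1, D2}: service 30 + fixed 7 = 37
{D1, D2, D3}: M1→D1 6, M2→D2 2, M3→D1 3, M4→D2 4, M5→D3 7, M6→D3 2. Service 24; fixed 14; total 38.
{D1, D2, D3, D4}: service 24 + fixed 21 = 45
No other subset beats 36.

Open D2 and D3; minimum total cost 36.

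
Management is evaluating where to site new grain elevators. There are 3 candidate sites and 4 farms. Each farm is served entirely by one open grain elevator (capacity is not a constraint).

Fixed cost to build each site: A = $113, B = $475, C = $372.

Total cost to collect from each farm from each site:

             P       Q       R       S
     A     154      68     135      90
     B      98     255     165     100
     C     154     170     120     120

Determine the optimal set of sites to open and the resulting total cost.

For any fixed open set, each farm goes to its cheapest open site; total = fixed + service.
{A}: P→A 154, Q→A 68, R→A 135, S→A 90. Service 447; fixed 113; total 560.
{A, C}: P→A 154, Q→A 68, R→C 120, S→A 90. Service 432; fixed 485; total 917.
{C}: service 564 + fixed 372 = 936
{A, B, C}: P→B 98, Q→A 68, R→C 120, S→A 90. Service 376; fixed 960; total 1336.
No other subset beats 560.

Open A only; minimum total cost 560.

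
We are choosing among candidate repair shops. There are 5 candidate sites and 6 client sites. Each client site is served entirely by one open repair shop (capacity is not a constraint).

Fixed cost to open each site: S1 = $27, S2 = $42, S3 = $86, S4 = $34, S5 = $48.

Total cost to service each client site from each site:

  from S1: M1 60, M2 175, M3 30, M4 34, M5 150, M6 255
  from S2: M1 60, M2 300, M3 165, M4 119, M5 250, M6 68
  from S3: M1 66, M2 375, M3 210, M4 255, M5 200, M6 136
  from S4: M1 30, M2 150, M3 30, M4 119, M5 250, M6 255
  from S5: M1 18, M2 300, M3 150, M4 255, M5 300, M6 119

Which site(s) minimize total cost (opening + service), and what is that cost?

For any fixed open set, each client site goes to its cheapest open site; total = fixed + service.
{S1, S2, S4}: M1→S4 30, M2→S4 150, M3→S1 30, M4→S1 34, M5→S1 150, M6→S2 68. Service 462; fixed 103; total 565.
{S1, S2}: M1→S1 60, M2→S1 175, M3→S1 30, M4→S1 34, M5→S1 150, M6→S2 68. Service 517; fixed 69; total 586.
{S1, S2, S5}: service 475 + fixed 117 = 592
{S1, S2, S3, S4, S5}: service 450 + fixed 237 = 687
No other subset beats 565.

Open S1, S2 and S4; minimum total cost 565.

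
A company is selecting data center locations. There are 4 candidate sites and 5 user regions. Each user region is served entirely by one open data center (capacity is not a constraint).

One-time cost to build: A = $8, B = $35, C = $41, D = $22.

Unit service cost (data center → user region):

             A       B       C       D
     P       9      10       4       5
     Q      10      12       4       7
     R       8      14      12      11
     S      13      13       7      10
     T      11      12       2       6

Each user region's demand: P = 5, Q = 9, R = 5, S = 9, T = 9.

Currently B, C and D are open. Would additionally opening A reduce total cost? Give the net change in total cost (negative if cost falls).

Current service cost with {B, C, D}: 192.
Adding A: each user region re-picks its cheapest; new service cost 177, saving 15.
Extra fixed cost: 8. Net change = 8 − 15 = -7.
(Totals: 290 → 283.)

Yes — net change −7 (cost falls by 7).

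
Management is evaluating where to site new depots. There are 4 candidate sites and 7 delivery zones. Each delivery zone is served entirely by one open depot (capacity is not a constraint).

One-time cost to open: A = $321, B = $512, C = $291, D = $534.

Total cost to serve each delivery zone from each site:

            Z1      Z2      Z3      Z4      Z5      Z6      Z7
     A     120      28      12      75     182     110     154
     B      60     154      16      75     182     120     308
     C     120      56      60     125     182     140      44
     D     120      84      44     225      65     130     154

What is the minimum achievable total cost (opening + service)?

For any fixed open set, each delivery zone goes to its cheapest open site; total = fixed + service.
{A}: Z1→A 120, Z2→A 28, Z3→A 12, Z4→A 75, Z5→A 182, Z6→A 110, Z7→A 154. Service 681; fixed 321; total 1002.
{C}: service 727 + fixed 291 = 1018
{A, C}: Z1→A 120, Z2→A 28, Z3→A 12, Z4→A 75, Z5→A 182, Z6→A 110, Z7→C 44. Service 571; fixed 612; total 1183.
{A, B, C, D}: service 394 + fixed 1658 = 2052
(All 15 nonempty subsets were checked; A only is lowest.)

Minimum total cost: 1002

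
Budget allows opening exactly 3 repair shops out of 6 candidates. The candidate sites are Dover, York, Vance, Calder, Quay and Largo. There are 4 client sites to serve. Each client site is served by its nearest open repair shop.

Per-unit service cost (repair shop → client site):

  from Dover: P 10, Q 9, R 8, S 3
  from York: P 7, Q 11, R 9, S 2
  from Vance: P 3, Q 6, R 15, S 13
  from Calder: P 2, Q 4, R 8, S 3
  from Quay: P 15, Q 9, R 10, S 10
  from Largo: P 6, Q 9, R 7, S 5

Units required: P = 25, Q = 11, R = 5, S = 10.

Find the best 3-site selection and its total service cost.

With exactly 3 open, each client site uses its cheapest among the chosen.
{York, Calder, Largo}: P→Calder 2·25=50, Q→Calder 4·11=44, R→Largo 7·5=35, S→York 2·10=20. Service cost 149.
{Dover, York, Calder}: service cost 154
{York, Vance, Calder}: service cost 154
Among all 20 size-3 choices, {York, Calder, Largo} is lowest.

Choose York, Calder and Largo; total service cost 149.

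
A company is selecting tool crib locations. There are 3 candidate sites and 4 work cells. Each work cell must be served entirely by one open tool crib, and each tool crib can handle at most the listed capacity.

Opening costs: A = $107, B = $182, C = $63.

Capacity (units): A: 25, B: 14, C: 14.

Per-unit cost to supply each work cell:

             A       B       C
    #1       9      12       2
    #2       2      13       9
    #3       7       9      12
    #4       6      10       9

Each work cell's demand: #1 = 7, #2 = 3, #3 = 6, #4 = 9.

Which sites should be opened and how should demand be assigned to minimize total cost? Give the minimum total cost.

Minimum total cost: 272

Open {A}: #1→A 9·7=63, #2→A 2·3=6, #3→A 7·6=42, #4→A 6·9=54.
Loads: A carries 25/25. Service 165; fixed 107; total 272.
Next best feasible plan costs 286.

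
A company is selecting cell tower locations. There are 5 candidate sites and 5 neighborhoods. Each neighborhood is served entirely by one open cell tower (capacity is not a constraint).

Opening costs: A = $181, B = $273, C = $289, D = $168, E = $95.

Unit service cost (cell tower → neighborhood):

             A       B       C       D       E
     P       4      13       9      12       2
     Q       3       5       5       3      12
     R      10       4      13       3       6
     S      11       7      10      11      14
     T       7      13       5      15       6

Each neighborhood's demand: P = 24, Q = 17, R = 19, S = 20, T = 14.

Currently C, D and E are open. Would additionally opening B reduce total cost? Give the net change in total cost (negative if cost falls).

No — net change +213 (cost rises by 213).

Current service cost with {C, D, E}: 426.
Adding B: each neighborhood re-picks its cheapest; new service cost 366, saving 60.
Extra fixed cost: 273. Net change = 273 − 60 = 213.
(Totals: 978 → 1191.)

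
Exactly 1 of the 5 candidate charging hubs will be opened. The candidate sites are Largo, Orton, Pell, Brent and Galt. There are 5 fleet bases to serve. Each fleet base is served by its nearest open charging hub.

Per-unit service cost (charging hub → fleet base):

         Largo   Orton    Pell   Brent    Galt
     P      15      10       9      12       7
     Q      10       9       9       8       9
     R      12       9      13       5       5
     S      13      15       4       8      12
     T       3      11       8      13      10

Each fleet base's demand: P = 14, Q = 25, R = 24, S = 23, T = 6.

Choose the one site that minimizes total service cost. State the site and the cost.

Choose Brent only; total service cost 750.

With exactly 1 open, each fleet base uses its cheapest among the chosen.
{Brent}: P→Brent 12·14=168, Q→Brent 8·25=200, R→Brent 5·24=120, S→Brent 8·23=184, T→Brent 13·6=78. Service cost 750.
{Galt}: service cost 779
{Pell}: service cost 803
Among all 5 size-1 choices, {Brent} is lowest.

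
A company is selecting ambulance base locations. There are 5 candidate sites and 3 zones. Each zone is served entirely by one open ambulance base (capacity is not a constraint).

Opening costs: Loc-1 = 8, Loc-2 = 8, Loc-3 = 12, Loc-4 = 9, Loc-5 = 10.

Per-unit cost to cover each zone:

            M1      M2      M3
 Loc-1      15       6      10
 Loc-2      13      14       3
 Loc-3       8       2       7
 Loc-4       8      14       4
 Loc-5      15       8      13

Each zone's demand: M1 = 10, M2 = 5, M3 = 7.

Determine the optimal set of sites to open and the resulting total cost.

Open Loc-2 and Loc-3; minimum total cost 131.

For any fixed open set, each zone goes to its cheapest open site; total = fixed + service.
{Loc-2, Loc-3}: M1→Loc-3 8·10=80, M2→Loc-3 2·5=10, M3→Loc-2 3·7=21. Service 111; fixed 20; total 131.
{Loc-1, Loc-2, Loc-3}: service 111 + fixed 28 = 139
{Loc-3, Loc-4}: service 118 + fixed 21 = 139
{Loc-1, Loc-2, Loc-3, Loc-4, Loc-5}: M1→Loc-3 8·10=80, M2→Loc-3 2·5=10, M3→Loc-2 3·7=21. Service 111; fixed 47; total 158.
No other subset beats 131.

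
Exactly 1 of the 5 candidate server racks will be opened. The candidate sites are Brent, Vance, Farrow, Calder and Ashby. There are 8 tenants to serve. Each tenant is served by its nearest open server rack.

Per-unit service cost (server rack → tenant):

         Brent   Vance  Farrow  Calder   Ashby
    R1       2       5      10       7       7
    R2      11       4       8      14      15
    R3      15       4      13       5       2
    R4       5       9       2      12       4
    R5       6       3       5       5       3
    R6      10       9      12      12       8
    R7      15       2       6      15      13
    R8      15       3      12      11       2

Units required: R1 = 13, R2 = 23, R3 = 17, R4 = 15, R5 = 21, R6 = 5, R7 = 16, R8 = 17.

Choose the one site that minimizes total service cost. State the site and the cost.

With exactly 1 open, each tenant uses its cheapest among the chosen.
{Vance}: R1→Vance 5·13=65, R2→Vance 4·23=92, R3→Vance 4·17=68, R4→Vance 9·15=135, R5→Vance 3·21=63, R6→Vance 9·5=45, R7→Vance 2·16=32, R8→Vance 3·17=51. Service cost 551.
{Ashby}: service cost 875
{Farrow}: service cost 1030
Among all 5 size-1 choices, {Vance} is lowest.

Choose Vance only; total service cost 551.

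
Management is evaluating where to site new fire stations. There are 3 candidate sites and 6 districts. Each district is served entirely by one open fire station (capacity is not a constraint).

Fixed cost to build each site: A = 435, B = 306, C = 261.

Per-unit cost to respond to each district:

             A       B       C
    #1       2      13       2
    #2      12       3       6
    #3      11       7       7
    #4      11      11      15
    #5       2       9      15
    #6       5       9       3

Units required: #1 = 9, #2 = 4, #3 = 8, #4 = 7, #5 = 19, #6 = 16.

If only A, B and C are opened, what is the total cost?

Each district is assigned to its cheapest site among the open ones.
{A, B, C}: #1→A 2·9=18, #2→B 3·4=12, #3→B 7·8=56, #4→A 11·7=77, #5→A 2·19=38, #6→C 3·16=48. Service 249; fixed 1002; total 1251.

Total cost: 1251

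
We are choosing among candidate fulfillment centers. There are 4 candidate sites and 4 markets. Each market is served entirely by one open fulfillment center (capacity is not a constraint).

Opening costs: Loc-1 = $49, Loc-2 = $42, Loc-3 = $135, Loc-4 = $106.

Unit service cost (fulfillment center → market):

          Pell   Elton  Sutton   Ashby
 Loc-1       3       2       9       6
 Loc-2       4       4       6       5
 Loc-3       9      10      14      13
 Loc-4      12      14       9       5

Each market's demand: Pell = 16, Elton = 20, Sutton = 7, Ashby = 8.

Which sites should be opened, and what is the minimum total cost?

For any fixed open set, each market goes to its cheapest open site; total = fixed + service.
{Loc-1}: Pell→Loc-1 3·16=48, Elton→Loc-1 2·20=40, Sutton→Loc-1 9·7=63, Ashby→Loc-1 6·8=48. Service 199; fixed 49; total 248.
{Loc-1, Loc-2}: Pell→Loc-1 3·16=48, Elton→Loc-1 2·20=40, Sutton→Loc-2 6·7=42, Ashby→Loc-2 5·8=40. Service 170; fixed 91; total 261.
{Loc-2}: service 226 + fixed 42 = 268
{Loc-1, Loc-2, Loc-3, Loc-4}: service 170 + fixed 332 = 502
No other subset beats 248.

Open Loc-1 only; minimum total cost 248.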